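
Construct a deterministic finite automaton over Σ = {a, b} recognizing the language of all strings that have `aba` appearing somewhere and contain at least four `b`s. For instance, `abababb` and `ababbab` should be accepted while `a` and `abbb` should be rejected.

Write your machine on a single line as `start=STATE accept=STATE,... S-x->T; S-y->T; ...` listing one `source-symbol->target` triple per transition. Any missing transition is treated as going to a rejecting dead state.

Build one automaton per condition and run them in lockstep. The first has 4 states tracking whether and how much of `aba` has been seen; the second has 6 states tracking the count of `b`s, saturating at 5. A product state is a pair (one from each), accepting exactly when both do. After merging equivalent states the machine shrinks.
          a    b  
>  q0     q1   q2 
   q1     q1   q3 
   q2     q4   q5 
   q3     q6   q5 
   q4     q4   q7 
   q5     q8   q9 
   q6     q6  q10 
   q7    q10   q9 
   q8     q8  q11 
   q9    q12   q9 
   q10   q10  q13 
   q11   q13   q9 
   q12   q12  q14 
   q13   q13  q15 
   q14   q15   q9 
 * q15   q15  q15 
(> = start, * = accepting)

start=q0; accept=q15; q0-a->q1; q0-b->q2; q1-a->q1; q1-b->q3; q2-a->q4; q2-b->q5; q3-a->q6; q3-b->q5; q4-a->q4; q4-b->q7; q5-a->q8; q5-b->q9; q6-a->q6; q6-b->q10; q7-a->q10; q7-b->q9; q8-a->q8; q8-b->q11; q9-a->q12; q9-b->q9; q10-a->q10; q10-b->q13; q11-a->q13; q11-b->q9; q12-a->q12; q12-b->q14; q13-a->q13; q13-b->q15; q14-a->q15; q14-b->q9; q15-a->q15; q15-b->q15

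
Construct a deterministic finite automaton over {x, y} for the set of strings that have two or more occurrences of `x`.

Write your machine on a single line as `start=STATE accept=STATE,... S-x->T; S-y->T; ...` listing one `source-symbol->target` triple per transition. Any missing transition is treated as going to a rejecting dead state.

start=A; accept=C,D; A-x->B; A-y->A; B-x->C; B-y->B; C-x->D; C-y->C; D-x->D; D-y->D

Count `x`s, saturating at 3: states A through C mean 0 through 2 `x`s seen; D means more than 2. Each `x` increments (capped at D); other symbols loop. Accept from {C, D}.
4 states suffice.
       x  y 
>  A   B  A 
   B   C  B 
 * C   D  C 
 * D   D  D 
(> = start, * = accepting)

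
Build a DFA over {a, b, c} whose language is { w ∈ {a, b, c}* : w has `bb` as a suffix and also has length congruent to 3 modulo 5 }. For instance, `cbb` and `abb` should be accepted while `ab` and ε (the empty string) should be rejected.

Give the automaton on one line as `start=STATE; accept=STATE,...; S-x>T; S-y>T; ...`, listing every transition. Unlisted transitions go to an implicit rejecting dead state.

start=q0; accept=q8; q0-a>q1; q0-b>q2; q0-c>q1; q1-a>q3; q1-b>q4; q1-c>q3; q2-a>q3; q2-b>q5; q2-c>q3; q3-a>q6; q3-b>q7; q3-c>q6; q4-a>q6; q4-b>q8; q4-c>q6; q5-a>q6; q5-b>q8; q5-c>q6; q6-a>q9; q6-b>q10; q6-c>q9; q7-a>q9; q7-b>q11; q7-c>q9; q8-a>q9; q8-b>q11; q8-c>q9; q9-a>q0; q9-b>q12; q9-c>q0; q10-a>q0; q10-b>q13; q10-c>q0; q11-a>q0; q11-b>q13; q11-c>q0; q12-a>q1; q12-b>q14; q12-c>q1; q13-a>q1; q13-b>q14; q13-c>q1; q14-a>q3; q14-b>q5; q14-c>q3

Handle the two conditions separately and then intersect. The first has 3 states tracking how much of the suffix `bb` has currently been matched; the second has 5 states tracking the input length modulo 5. A product state is a pair (one from each), accepting exactly when both do.
A 15-state machine:
          a    b    c  
>  q0     q1   q2   q1 
   q1     q3   q4   q3 
   q2     q3   q5   q3 
   q3     q6   q7   q6 
   q4     q6   q8   q6 
   q5     q6   q8   q6 
   q6     q9  q10   q9 
   q7     q9  q11   q9 
 * q8     q9  q11   q9 
   q9     q0  q12   q0 
   q10    q0  q13   q0 
   q11    q0  q13   q0 
   q12    q1  q14   q1 
   q13    q1  q14   q1 
   q14    q3   q5   q3 
(> = start, * = accepting)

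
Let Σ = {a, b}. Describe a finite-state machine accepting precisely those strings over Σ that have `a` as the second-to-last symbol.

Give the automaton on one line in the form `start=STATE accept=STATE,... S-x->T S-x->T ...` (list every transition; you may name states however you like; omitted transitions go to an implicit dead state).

A DFA must remember the last 2 symbols (since which symbol is second-to-last isn't known until the input ends). Use one state per possible window of the last ≤2 symbols; accept from those whose window starts with `a`.
With 7 states:
        a   b  
>  s0   s1  s2 
   s1   s3  s4 
   s2   s5  s6 
 * s3   s3  s4 
 * s4   s5  s6 
   s5   s3  s4 
   s6   s5  s6 
(> = start, * = accepting)

start=s0 accept=s3,s4 s0-a->s1 s0-b->s2 s1-a->s3 s1-b->s4 s2-a->s5 s2-b->s6 s3-a->s3 s3-b->s4 s4-a->s5 s4-b->s6 s5-a->s3 s5-b->s4 s6-a->s5 s6-b->s6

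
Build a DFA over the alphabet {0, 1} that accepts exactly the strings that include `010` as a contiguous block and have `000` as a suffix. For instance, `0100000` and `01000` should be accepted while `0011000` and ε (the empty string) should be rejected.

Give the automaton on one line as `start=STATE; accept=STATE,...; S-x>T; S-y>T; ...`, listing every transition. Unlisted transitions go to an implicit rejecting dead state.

Run two small machines in parallel and take their product. One (4 states) tracks whether and how much of `010` has been seen; the other (4 states) tracks how much of the suffix `000` has currently been matched. Each combined state is a pair, one component from each; accept when both components accept. Equivalent product states are then merged.
A 7-state machine:
        0   1  
>  s0   s1  s0 
   s1   s1  s2 
   s2   s3  s0 
   s3   s4  s5 
   s4   s6  s5 
   s5   s3  s5 
 * s6   s6  s5 
(> = start, * = accepting)

start=s0; accept=s6; s0-0>s1; s0-1>s0; s1-0>s1; s1-1>s2; s2-0>s3; s2-1>s0; s3-0>s4; s3-1>s5; s4-0>s6; s4-1>s5; s5-0>s3; s5-1>s5; s6-0>s6; s6-1>s5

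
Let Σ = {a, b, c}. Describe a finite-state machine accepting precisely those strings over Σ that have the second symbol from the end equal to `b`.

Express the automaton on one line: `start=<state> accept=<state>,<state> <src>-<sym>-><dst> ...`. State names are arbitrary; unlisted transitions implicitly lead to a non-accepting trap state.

start=q0 accept=q7,q8,q9 q0-a->q1 q0-b->q2 q0-c->q3 q1-a->q4 q1-b->q5 q1-c->q6 q2-a->q7 q2-b->q8 q2-c->q9 q3-a->q10 q3-b->q11 q3-c->q12 q4-a->q4 q4-b->q5 q4-c->q6 q5-a->q7 q5-b->q8 q5-c->q9 q6-a->q10 q6-b->q11 q6-c->q12 q7-a->q4 q7-b->q5 q7-c->q6 q8-a->q7 q8-b->q8 q8-c->q9 q9-a->q10 q9-b->q11 q9-c->q12 q10-a->q4 q10-b->q5 q10-c->q6 q11-a->q7 q11-b->q8 q11-c->q9 q12-a->q10 q12-b->q11 q12-c->q12

A DFA must remember the last 2 symbols (since which symbol is second-to-last isn't known until the input ends). Use one state per possible window of the last ≤2 symbols; accept from those whose window starts with `b`.
13 states suffice.
          a    b    c  
>  q0     q1   q2   q3 
   q1     q4   q5   q6 
   q2     q7   q8   q9 
   q3    q10  q11  q12 
   q4     q4   q5   q6 
   q5     q7   q8   q9 
   q6    q10  q11  q12 
 * q7     q4   q5   q6 
 * q8     q7   q8   q9 
 * q9    q10  q11  q12 
   q10    q4   q5   q6 
   q11    q7   q8   q9 
   q12   q10  q11  q12 
(> = start, * = accepting)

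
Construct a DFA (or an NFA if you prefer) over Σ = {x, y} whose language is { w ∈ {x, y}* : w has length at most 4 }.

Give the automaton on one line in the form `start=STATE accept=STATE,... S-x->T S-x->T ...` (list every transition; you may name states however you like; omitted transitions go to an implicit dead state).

Count input length up to 5: every symbol moves from s0 toward s5, which means 'more than 4' and absorbs. Accept from {s0, s1, s2, s3, s4}.
6 states suffice.
        x   y  
>* s0   s1  s1 
 * s1   s2  s2 
 * s2   s3  s3 
 * s3   s4  s4 
 * s4   s5  s5 
   s5   s5  s5 
(> = start, * = accepting)

start=s0 accept=s0,s1,s2,s3,s4 s0-x->s1 s0-y->s1 s1-x->s2 s1-y->s2 s2-x->s3 s2-y->s3 s3-x->s4 s3-y->s4 s4-x->s5 s4-y->s5 s5-x->s5 s5-y->s5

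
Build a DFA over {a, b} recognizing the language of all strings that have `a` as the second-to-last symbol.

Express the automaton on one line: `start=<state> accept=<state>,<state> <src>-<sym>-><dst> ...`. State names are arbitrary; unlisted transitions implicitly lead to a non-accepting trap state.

start=q0 accept=q3,q4 q0-a->q1 q0-b->q2 q1-a->q3 q1-b->q4 q2-a->q5 q2-b->q6 q3-a->q3 q3-b->q4 q4-a->q5 q4-b->q6 q5-a->q3 q5-b->q4 q6-a->q5 q6-b->q6

Because acceptance depends on a position counted from the end, the machine has to buffer the most recent 2 symbols. Make each state the string of the last up-to-2 symbols read; on input `x` shift the window left and append `x`. Accept when the buffered window has length 2 and begins with `a`.
7 states suffice.
        a   b  
>  q0   q1  q2 
   q1   q3  q4 
   q2   q5  q6 
 * q3   q3  q4 
 * q4   q5  q6 
   q5   q3  q4 
   q6   q5  q6 
(> = start, * = accepting)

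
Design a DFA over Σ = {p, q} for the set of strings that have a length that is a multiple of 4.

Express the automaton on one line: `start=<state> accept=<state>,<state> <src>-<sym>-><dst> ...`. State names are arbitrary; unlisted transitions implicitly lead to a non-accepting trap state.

Count input length modulo 4: every symbol advances one step around the cycle S0 → S1 → S2 → S3 → S0. Accept at S0.
        p   q  
>* S0   S1  S1 
   S1   S2  S2 
   S2   S3  S3 
   S3   S0  S0 
(> = start, * = accepting)

start=S0 accept=S0 S0-p->S1 S0-q->S1 S1-p->S2 S1-q->S2 S2-p->S3 S2-q->S3 S3-p->S0 S3-q->S0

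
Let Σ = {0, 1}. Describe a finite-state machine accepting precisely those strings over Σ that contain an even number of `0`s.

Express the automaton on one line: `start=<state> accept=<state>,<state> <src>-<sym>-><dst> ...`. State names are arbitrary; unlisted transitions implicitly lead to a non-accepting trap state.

Keep the running count of `0`s modulo 2: each `0` advances along the cycle s0 → s1 → s0 while other symbols loop. Accept at s0.
With 2 states:
        0   1  
>* s0   s1  s0 
   s1   s0  s1 
(> = start, * = accepting)

start=s0 accept=s0 s0-0->s1 s0-1->s0 s1-0->s0 s1-1->s1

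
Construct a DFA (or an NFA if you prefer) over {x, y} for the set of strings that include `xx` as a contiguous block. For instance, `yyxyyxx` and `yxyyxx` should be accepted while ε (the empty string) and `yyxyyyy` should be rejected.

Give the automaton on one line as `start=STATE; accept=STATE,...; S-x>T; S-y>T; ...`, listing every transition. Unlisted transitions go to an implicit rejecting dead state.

States A..B record the length of the longest prefix of `xx` that matches the current input suffix. Reaching C means `xx` has been seen, and we stay there forever. Accept from C.
With 3 states:
       x  y 
>  A   B  A 
   B   C  A 
 * C   C  C 
(> = start, * = accepting)

start=A; accept=C; A-x>B; A-y>A; B-x>C; B-y>A; C-x>C; C-y>C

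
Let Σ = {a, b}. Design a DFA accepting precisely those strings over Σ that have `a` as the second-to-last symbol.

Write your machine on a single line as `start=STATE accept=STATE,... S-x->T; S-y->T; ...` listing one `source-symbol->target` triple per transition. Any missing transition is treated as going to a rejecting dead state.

start=s0; accept=s3,s4; s0-a->s1; s0-b->s2; s1-a->s3; s1-b->s4; s2-a->s5; s2-b->s6; s3-a->s3; s3-b->s4; s4-a->s5; s4-b->s6; s5-a->s3; s5-b->s4; s6-a->s5; s6-b->s6

A DFA must remember the last 2 symbols (since which symbol is second-to-last isn't known until the input ends). Use one state per possible window of the last ≤2 symbols; accept from those whose window starts with `a`.
7 states suffice.
        a   b  
>  s0   s1  s2 
   s1   s3  s4 
   s2   s5  s6 
 * s3   s3  s4 
 * s4   s5  s6 
   s5   s3  s4 
   s6   s5  s6 
(> = start, * = accepting)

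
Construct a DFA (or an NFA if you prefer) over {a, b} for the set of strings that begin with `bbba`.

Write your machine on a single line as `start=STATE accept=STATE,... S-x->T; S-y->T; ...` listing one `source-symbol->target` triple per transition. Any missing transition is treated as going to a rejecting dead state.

start=s0; accept=s4; s0-a->s5; s0-b->s1; s1-a->s5; s1-b->s2; s2-a->s5; s2-b->s3; s3-a->s4; s3-b->s5; s4-a->s4; s4-b->s4; s5-a->s5; s5-b->s5

Walk along `bbba` while the input agrees: from s0 take `b` to s1, and so on. Any deviation drops to the rejecting sink s5. Once s4 is reached the prefix is confirmed and every continuation is accepted.
6 states suffice.
        a   b  
>  s0   s5  s1 
   s1   s5  s2 
   s2   s5  s3 
   s3   s4  s5 
 * s4   s4  s4 
   s5   s5  s5 
(> = start, * = accepting)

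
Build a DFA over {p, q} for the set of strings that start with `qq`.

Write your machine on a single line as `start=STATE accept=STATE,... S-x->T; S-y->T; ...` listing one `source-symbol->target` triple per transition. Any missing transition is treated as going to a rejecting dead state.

Walk along `qq` while the input agrees: from S0 take `q` to S1, and so on. Any deviation drops to the rejecting sink S3. Once S2 is reached the prefix is confirmed and every continuation is accepted.
4 states suffice.
        p   q  
>  S0   S3  S1 
   S1   S3  S2 
 * S2   S2  S2 
   S3   S3  S3 
(> = start, * = accepting)

start=S0; accept=S2; S0-p->S3; S0-q->S1; S1-p->S3; S1-q->S2; S2-p->S2; S2-q->S2; S3-p->S3; S3-q->S3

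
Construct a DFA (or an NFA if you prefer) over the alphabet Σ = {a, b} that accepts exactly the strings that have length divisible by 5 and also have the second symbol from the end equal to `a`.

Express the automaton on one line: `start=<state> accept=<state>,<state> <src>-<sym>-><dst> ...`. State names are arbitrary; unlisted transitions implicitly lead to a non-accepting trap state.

start=S0 accept=S6 S0-a->S1 S0-b->S1 S1-a->S2 S1-b->S2 S2-a->S3 S2-b->S3 S3-a->S4 S3-b->S5 S4-a->S6 S4-b->S6 S5-a->S0 S5-b->S0 S6-a->S1 S6-b->S1

Build one automaton per condition and run them in lockstep. One (5 states) tracks the input length modulo 5; the other (7 states) tracks the last 2 symbols read. Each combined state is a pair, one component from each; accept when both components accept. After merging equivalent states the machine shrinks.
        a   b  
>  S0   S1  S1 
   S1   S2  S2 
   S2   S3  S3 
   S3   S4  S5 
   S4   S6  S6 
   S5   S0  S0 
 * S6   S1  S1 
(> = start, * = accepting)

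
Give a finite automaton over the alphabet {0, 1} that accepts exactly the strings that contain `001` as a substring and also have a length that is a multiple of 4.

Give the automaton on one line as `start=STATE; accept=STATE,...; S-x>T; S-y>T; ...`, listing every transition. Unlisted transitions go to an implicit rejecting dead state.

start=S0; accept=S11; S0-0>S1; S0-1>S2; S1-0>S3; S1-1>S4; S2-0>S5; S2-1>S4; S3-0>S6; S3-1>S7; S4-0>S8; S4-1>S9; S5-0>S6; S5-1>S9; S6-0>S10; S6-1>S11; S7-0>S11; S7-1>S11; S8-0>S10; S8-1>S0; S9-0>S12; S9-1>S0; S10-0>S13; S10-1>S14; S11-0>S14; S11-1>S14; S12-0>S13; S12-1>S2; S13-0>S3; S13-1>S15; S14-0>S15; S14-1>S15; S15-0>S7; S15-1>S7

Handle the two conditions separately and then intersect. The first has 4 states tracking whether and how much of `001` has been seen; the second has 4 states tracking the input length modulo 4. A product state is a pair (one from each), accepting exactly when both do.
16 states suffice.
          0    1  
>  S0     S1   S2 
   S1     S3   S4 
   S2     S5   S4 
   S3     S6   S7 
   S4     S8   S9 
   S5     S6   S9 
   S6    S10  S11 
   S7    S11  S11 
   S8    S10   S0 
   S9    S12   S0 
   S10   S13  S14 
 * S11   S14  S14 
   S12   S13   S2 
   S13    S3  S15 
   S14   S15  S15 
   S15    S7   S7 
(> = start, * = accepting)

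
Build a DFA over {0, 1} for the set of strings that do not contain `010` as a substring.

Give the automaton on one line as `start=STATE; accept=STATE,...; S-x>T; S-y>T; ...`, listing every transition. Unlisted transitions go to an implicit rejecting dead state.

start=q0; accept=q0,q1,q2; q0-0>q1; q0-1>q0; q1-0>q1; q1-1>q2; q2-0>q3; q2-1>q0; q3-0>q3; q3-1>q3

This is the complement of 'contains `010`'. Use the same substring-matching states — q0 through q3 holding how much of `010` has just been matched — but flip the accepting set: everything except the trap q3 accepts.
        0   1  
>* q0   q1  q0 
 * q1   q1  q2 
 * q2   q3  q0 
   q3   q3  q3 
(> = start, * = accepting)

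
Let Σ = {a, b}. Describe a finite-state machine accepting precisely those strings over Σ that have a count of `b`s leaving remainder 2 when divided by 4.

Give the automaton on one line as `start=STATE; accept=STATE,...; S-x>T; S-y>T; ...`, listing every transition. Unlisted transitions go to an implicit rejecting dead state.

The only thing that matters is how many `b`s have appeared, reduced mod 4. Use one state per residue: s0 for 0, …, s3 for 3. Reading `b` moves to the next residue; anything else stays put. s2 is accepting.
With 4 states:
        a   b  
>  s0   s0  s1 
   s1   s1  s2 
 * s2   s2  s3 
   s3   s3  s0 
(> = start, * = accepting)

start=s0; accept=s2; s0-a>s0; s0-b>s1; s1-a>s1; s1-b>s2; s2-a>s2; s2-b>s3; s3-a>s3; s3-b>s0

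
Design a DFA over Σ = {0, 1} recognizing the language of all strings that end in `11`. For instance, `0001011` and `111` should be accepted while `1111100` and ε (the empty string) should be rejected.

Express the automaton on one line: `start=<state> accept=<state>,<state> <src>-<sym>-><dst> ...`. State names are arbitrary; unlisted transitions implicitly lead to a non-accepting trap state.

Let each state record the length of the longest suffix of the input read so far that is also a prefix of `11`. q1 means the last symbol is `1`; q2 means the last 2 symbols are `11`. Accept only at q2, where the string currently ends in `11`.
With 3 states:
        0   1  
>  q0   q0  q1 
   q1   q0  q2 
 * q2   q0  q2 
(> = start, * = accepting)

start=q0 accept=q2 q0-0->q0 q0-1->q1 q1-0->q0 q1-1->q2 q2-0->q0 q2-1->q2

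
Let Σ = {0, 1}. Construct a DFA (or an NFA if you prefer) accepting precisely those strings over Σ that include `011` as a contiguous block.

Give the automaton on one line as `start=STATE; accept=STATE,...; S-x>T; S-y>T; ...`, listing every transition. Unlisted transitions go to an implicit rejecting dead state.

States S0..S2 record the length of the longest prefix of `011` that matches the current input suffix. Reaching S3 means `011` has been seen, and we stay there forever. Accept from S3.
A 4-state machine:
        0   1  
>  S0   S1  S0 
   S1   S1  S2 
   S2   S1  S3 
 * S3   S3  S3 
(> = start, * = accepting)

start=S0; accept=S3; S0-0>S1; S0-1>S0; S1-0>S1; S1-1>S2; S2-0>S1; S2-1>S3; S3-0>S3; S3-1>S3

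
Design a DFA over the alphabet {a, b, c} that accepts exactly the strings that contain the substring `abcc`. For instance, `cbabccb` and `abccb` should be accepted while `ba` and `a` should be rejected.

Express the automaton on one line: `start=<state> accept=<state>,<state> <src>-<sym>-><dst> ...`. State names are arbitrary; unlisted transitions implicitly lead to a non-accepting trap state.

Track how much of `abcc` has been matched so far: state q0 is no progress, q4 is the absorbing accept state reached once `abcc` has occurred. Intermediate states record partial matches; on a mismatch, fall back to the longest reusable overlap.
With 5 states:
        a   b   c  
>  q0   q1  q0  q0 
   q1   q1  q2  q0 
   q2   q1  q0  q3 
   q3   q1  q0  q4 
 * q4   q4  q4  q4 
(> = start, * = accepting)

start=q0 accept=q4 q0-a->q1 q0-b->q0 q0-c->q0 q1-a->q1 q1-b->q2 q1-c->q0 q2-a->q1 q2-b->q0 q2-c->q3 q3-a->q1 q3-b->q0 q3-c->q4 q4-a->q4 q4-b->q4 q4-c->q4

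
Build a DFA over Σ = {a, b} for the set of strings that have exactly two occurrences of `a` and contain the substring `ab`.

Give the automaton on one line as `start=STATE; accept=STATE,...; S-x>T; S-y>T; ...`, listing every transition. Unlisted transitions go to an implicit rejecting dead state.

Run two small machines in parallel and take their product. One (4 states) tracks the count of `a`s, saturating at 3; the other (3 states) tracks whether and how much of `ab` has been seen. Each combined state is a pair, one component from each; accept when both components accept.
        a   b  
>  s0   s1  s0 
   s1   s2  s3 
   s2   s4  s5 
   s3   s5  s3 
   s4   s4  s6 
 * s5   s6  s5 
   s6   s6  s6 
(> = start, * = accepting)

start=s0; accept=s5; s0-a>s1; s0-b>s0; s1-a>s2; s1-b>s3; s2-a>s4; s2-b>s5; s3-a>s5; s3-b>s3; s4-a>s4; s4-b>s6; s5-a>s6; s5-b>s5; s6-a>s6; s6-b>s6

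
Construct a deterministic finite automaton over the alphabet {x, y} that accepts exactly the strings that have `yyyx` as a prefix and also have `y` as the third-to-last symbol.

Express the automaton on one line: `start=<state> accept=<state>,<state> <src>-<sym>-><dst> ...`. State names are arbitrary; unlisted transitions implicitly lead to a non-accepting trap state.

Build one automaton per condition and run them in lockstep. The first has 6 states tracking whether the input so far still matches the prefix `yyyx`; the second has 15 states tracking the last 3 symbols read. A product state is a pair (one from each), accepting exactly when both do. After merging equivalent states the machine shrinks.
A 13-state machine:
          x    y  
>  q0     q1   q2 
   q1     q1   q1 
   q2     q1   q3 
   q3     q1   q4 
   q4     q5   q1 
 * q5     q6   q7 
 * q6     q8   q9 
 * q7    q10  q11 
   q8     q8   q9 
   q9    q10  q11 
   q10    q6   q7 
   q11    q5  q12 
 * q12    q5  q12 
(> = start, * = accepting)

start=q0 accept=q5,q6,q7,q12 q0-x->q1 q0-y->q2 q1-x->q1 q1-y->q1 q2-x->q1 q2-y->q3 q3-x->q1 q3-y->q4 q4-x->q5 q4-y->q1 q5-x->q6 q5-y->q7 q6-x->q8 q6-y->q9 q7-x->q10 q7-y->q11 q8-x->q8 q8-y->q9 q9-x->q10 q9-y->q11 q10-x->q6 q10-y->q7 q11-x->q5 q11-y->q12 q12-x->q5 q12-y->q12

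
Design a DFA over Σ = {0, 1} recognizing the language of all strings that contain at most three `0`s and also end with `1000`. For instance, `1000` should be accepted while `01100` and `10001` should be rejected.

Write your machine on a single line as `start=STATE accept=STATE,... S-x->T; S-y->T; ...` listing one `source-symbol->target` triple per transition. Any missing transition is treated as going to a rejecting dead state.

start=S0; accept=S14; S0-0->S1; S0-1->S2; S1-0->S3; S1-1->S4; S2-0->S5; S2-1->S2; S3-0->S6; S3-1->S7; S4-0->S8; S4-1->S4; S5-0->S9; S5-1->S4; S6-0->S10; S6-1->S11; S7-0->S12; S7-1->S7; S8-0->S13; S8-1->S7; S9-0->S14; S9-1->S7; S10-0->S10; S10-1->S15; S11-0->S16; S11-1->S11; S12-0->S17; S12-1->S11; S13-0->S18; S13-1->S11; S14-0->S10; S14-1->S11; S15-0->S16; S15-1->S15; S16-0->S17; S16-1->S15; S17-0->S18; S17-1->S15; S18-0->S10; S18-1->S15

Build one automaton per condition and run them in lockstep. The first has 5 states tracking the count of `0`s, saturating at 4; the second has 5 states tracking how much of the suffix `1000` has currently been matched. A product state is a pair (one from each), accepting exactly when both do.
With 19 states:
          0    1  
>  S0     S1   S2 
   S1     S3   S4 
   S2     S5   S2 
   S3     S6   S7 
   S4     S8   S4 
   S5     S9   S4 
   S6    S10  S11 
   S7    S12   S7 
   S8    S13   S7 
   S9    S14   S7 
   S10   S10  S15 
   S11   S16  S11 
   S12   S17  S11 
   S13   S18  S11 
 * S14   S10  S11 
   S15   S16  S15 
   S16   S17  S15 
   S17   S18  S15 
   S18   S10  S15 
(> = start, * = accepting)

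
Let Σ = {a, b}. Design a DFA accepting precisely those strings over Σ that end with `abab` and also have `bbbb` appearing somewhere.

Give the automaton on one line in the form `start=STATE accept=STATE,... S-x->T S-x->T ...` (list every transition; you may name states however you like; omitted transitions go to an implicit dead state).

Build one automaton per condition and run them in lockstep. The first has 5 states tracking how much of the suffix `abab` has currently been matched; the second has 5 states tracking whether and how much of `bbbb` has been seen. A product state is a pair (one from each), accepting exactly when both do.
With 13 states:
          a    b  
>  q0     q1   q2 
   q1     q1   q3 
   q2     q1   q4 
   q3     q5   q4 
   q4     q1   q6 
   q5     q1   q7 
   q6     q1   q8 
   q7     q5   q4 
   q8     q9   q8 
   q9     q9  q10 
   q10   q11   q8 
   q11    q9  q12 
 * q12   q11   q8 
(> = start, * = accepting)

start=q0 accept=q12 q0-a->q1 q0-b->q2 q1-a->q1 q1-b->q3 q2-a->q1 q2-b->q4 q3-a->q5 q3-b->q4 q4-a->q1 q4-b->q6 q5-a->q1 q5-b->q7 q6-a->q1 q6-b->q8 q7-a->q5 q7-b->q4 q8-a->q9 q8-b->q8 q9-a->q9 q9-b->q10 q10-a->q11 q10-b->q8 q11-a->q9 q11-b->q12 q12-a->q11 q12-b->q8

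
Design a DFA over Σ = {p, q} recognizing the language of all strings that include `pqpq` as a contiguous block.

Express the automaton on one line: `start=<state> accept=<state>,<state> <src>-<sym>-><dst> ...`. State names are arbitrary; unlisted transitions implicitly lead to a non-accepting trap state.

States s0..s3 record the length of the longest prefix of `pqpq` that matches the current input suffix. Reaching s4 means `pqpq` has been seen, and we stay there forever. Accept from s4.
5 states suffice.
        p   q  
>  s0   s1  s0 
   s1   s1  s2 
   s2   s3  s0 
   s3   s1  s4 
 * s4   s4  s4 
(> = start, * = accepting)

start=s0 accept=s4 s0-p->s1 s0-q->s0 s1-p->s1 s1-q->s2 s2-p->s3 s2-q->s0 s3-p->s1 s3-q->s4 s4-p->s4 s4-q->s4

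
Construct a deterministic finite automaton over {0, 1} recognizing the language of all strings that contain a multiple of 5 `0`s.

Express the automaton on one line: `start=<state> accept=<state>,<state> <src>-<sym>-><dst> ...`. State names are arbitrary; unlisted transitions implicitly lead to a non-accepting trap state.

start=A accept=A A-0->B A-1->A B-0->C B-1->B C-0->D C-1->C D-0->E D-1->D E-0->A E-1->E

Keep the running count of `0`s modulo 5: each `0` advances along the cycle A → B → C → D → E → A while other symbols loop. Accept at A.
With 5 states:
       0  1 
>* A   B  A 
   B   C  B 
   C   D  C 
   D   E  D 
   E   A  E 
(> = start, * = accepting)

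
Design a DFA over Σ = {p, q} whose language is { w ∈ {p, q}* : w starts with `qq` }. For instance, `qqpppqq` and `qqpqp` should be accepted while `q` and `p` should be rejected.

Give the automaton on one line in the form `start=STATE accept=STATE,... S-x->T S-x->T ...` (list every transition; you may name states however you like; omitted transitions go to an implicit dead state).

start=S0 accept=S2 S0-p->S3 S0-q->S1 S1-p->S3 S1-q->S2 S2-p->S2 S2-q->S2 S3-p->S3 S3-q->S3

Walk along `qq` while the input agrees: from S0 take `q` to S1, and so on. Any deviation drops to the rejecting sink S3. Once S2 is reached the prefix is confirmed and every continuation is accepted.
With 4 states:
        p   q  
>  S0   S3  S1 
   S1   S3  S2 
 * S2   S2  S2 
   S3   S3  S3 
(> = start, * = accepting)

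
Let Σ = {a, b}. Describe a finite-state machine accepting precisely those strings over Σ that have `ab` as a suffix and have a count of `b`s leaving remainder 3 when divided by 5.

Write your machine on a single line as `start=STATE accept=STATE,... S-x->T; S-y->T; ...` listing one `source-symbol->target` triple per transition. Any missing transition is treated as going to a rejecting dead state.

Run two small machines in parallel and take their product. The first has 3 states tracking how much of the suffix `ab` has currently been matched; the second has 5 states tracking the count of `b`s modulo 5. A product state is a pair (one from each), accepting exactly when both do.
          a    b  
>  q0     q1   q2 
   q1     q1   q3 
   q2     q4   q5 
   q3     q4   q5 
   q4     q4   q6 
   q5     q7   q8 
   q6     q7   q8 
   q7     q7   q9 
   q8    q10  q11 
 * q9    q10  q11 
   q10   q10  q12 
   q11   q13   q0 
   q12   q13   q0 
   q13   q13  q14 
   q14    q1   q2 
(> = start, * = accepting)

start=q0; accept=q9; q0-a->q1; q0-b->q2; q1-a->q1; q1-b->q3; q2-a->q4; q2-b->q5; q3-a->q4; q3-b->q5; q4-a->q4; q4-b->q6; q5-a->q7; q5-b->q8; q6-a->q7; q6-b->q8; q7-a->q7; q7-b->q9; q8-a->q10; q8-b->q11; q9-a->q10; q9-b->q11; q10-a->q10; q10-b->q12; q11-a->q13; q11-b->q0; q12-a->q13; q12-b->q0; q13-a->q13; q13-b->q14; q14-a->q1; q14-b->q2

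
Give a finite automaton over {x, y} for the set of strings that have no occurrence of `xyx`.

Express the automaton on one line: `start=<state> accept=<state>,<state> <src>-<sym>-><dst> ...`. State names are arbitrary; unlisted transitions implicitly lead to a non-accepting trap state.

This is the complement of 'contains `xyx`'. Use the same substring-matching states — A through D holding how much of `xyx` has just been matched — but flip the accepting set: everything except the trap D accepts.
A 4-state machine:
       x  y 
>* A   B  A 
 * B   B  C 
 * C   D  A 
   D   D  D 
(> = start, * = accepting)

start=A accept=A,B,C A-x->B A-y->A B-x->B B-y->C C-x->D C-y->A D-x->D D-y->D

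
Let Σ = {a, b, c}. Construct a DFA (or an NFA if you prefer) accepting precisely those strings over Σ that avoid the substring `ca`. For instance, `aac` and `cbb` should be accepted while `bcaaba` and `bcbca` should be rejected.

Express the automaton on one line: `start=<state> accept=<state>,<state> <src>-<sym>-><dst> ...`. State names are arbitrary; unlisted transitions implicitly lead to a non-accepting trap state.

start=q0 accept=q0,q1 q0-a->q0 q0-b->q0 q0-c->q1 q1-a->q2 q1-b->q0 q1-c->q1 q2-a->q2 q2-b->q2 q2-c->q2

Track partial matches of the forbidden pattern `ca`. State q2 is a dead state reached once `ca` has occurred; every other state accepts. q0 means no part of `ca` is currently matched.
With 3 states:
        a   b   c  
>* q0   q0  q0  q1 
 * q1   q2  q0  q1 
   q2   q2  q2  q2 
(> = start, * = accepting)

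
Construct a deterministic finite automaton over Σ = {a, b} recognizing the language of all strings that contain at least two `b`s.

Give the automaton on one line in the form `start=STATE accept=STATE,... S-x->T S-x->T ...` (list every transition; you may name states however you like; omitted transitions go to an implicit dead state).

Count `b`s, saturating at 3: states S0 through S2 mean 0 through 2 `b`s seen; S3 means more than 2. Each `b` increments (capped at S3); other symbols loop. Accept from {S2, S3}.
With 4 states:
        a   b  
>  S0   S0  S1 
   S1   S1  S2 
 * S2   S2  S3 
 * S3   S3  S3 
(> = start, * = accepting)

start=S0 accept=S2,S3 S0-a->S0 S0-b->S1 S1-a->S1 S1-b->S2 S2-a->S2 S2-b->S3 S3-a->S3 S3-b->S3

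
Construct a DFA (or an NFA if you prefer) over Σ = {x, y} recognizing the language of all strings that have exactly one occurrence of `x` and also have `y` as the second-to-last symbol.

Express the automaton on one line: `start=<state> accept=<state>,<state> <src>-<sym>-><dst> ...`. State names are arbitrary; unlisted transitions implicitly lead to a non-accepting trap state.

Build one automaton per condition and run them in lockstep. One (3 states) tracks the count of `x`s, saturating at 2; the other (7 states) tracks the last 2 symbols read. Each combined state is a pair, one component from each; accept when both components accept.
          x    y  
>  q0     q1   q2 
   q1     q3   q4 
   q2     q5   q6 
   q3     q3   q7 
   q4     q8   q9 
 * q5     q3   q4 
   q6     q5   q6 
   q7     q8  q10 
   q8     q3   q7 
 * q9     q8   q9 
   q10    q8  q10 
(> = start, * = accepting)

start=q0 accept=q5,q9 q0-x->q1 q0-y->q2 q1-x->q3 q1-y->q4 q2-x->q5 q2-y->q6 q3-x->q3 q3-y->q7 q4-x->q8 q4-y->q9 q5-x->q3 q5-y->q4 q6-x->q5 q6-y->q6 q7-x->q8 q7-y->q10 q8-x->q3 q8-y->q7 q9-x->q8 q9-y->q9 q10-x->q8 q10-y->q10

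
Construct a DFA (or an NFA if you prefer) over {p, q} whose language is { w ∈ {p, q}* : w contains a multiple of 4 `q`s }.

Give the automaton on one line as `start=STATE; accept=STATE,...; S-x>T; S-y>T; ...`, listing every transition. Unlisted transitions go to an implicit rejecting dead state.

The only thing that matters is how many `q`s have appeared, reduced mod 4. Use one state per residue: s0 for 0, …, s3 for 3. Reading `q` moves to the next residue; anything else stays put. s0 is accepting.
4 states suffice.
        p   q  
>* s0   s0  s1 
   s1   s1  s2 
   s2   s2  s3 
   s3   s3  s0 
(> = start, * = accepting)

start=s0; accept=s0; s0-p>s0; s0-q>s1; s1-p>s1; s1-q>s2; s2-p>s2; s2-q>s3; s3-p>s3; s3-q>s0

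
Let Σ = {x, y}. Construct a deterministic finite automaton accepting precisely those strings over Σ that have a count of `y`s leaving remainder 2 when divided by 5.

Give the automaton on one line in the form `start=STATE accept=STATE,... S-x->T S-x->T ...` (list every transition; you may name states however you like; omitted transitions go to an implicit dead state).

start=q0 accept=q2 q0-x->q0 q0-y->q1 q1-x->q1 q1-y->q2 q2-x->q2 q2-y->q3 q3-x->q3 q3-y->q4 q4-x->q4 q4-y->q0

Keep the running count of `y`s modulo 5: each `y` advances along the cycle q0 → q1 → q2 → q3 → q4 → q0 while other symbols loop. Accept at q2.
        x   y  
>  q0   q0  q1 
   q1   q1  q2 
 * q2   q2  q3 
   q3   q3  q4 
   q4   q4  q0 
(> = start, * = accepting)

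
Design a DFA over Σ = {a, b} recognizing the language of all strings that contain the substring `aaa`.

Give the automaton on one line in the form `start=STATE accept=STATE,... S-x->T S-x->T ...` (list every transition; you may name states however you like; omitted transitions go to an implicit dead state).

start=q0 accept=q3 q0-a->q1 q0-b->q0 q1-a->q2 q1-b->q0 q2-a->q3 q2-b->q0 q3-a->q3 q3-b->q3

States q0..q2 record the length of the longest prefix of `aaa` that matches the current input suffix. Reaching q3 means `aaa` has been seen, and we stay there forever. Accept from q3.
        a   b  
>  q0   q1  q0 
   q1   q2  q0 
   q2   q3  q0 
 * q3   q3  q3 
(> = start, * = accepting)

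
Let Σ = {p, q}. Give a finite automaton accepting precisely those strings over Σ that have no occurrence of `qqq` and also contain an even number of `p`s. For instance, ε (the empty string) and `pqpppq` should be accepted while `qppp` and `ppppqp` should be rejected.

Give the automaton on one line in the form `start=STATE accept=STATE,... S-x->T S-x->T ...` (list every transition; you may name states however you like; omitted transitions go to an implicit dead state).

Handle the two conditions separately and then intersect. One (4 states) tracks partial matches of the forbidden pattern `qqq`; the other (2 states) tracks the count of `p`s modulo 2. Each combined state is a pair, one component from each; accept when both components accept.
8 states suffice.
        p   q  
>* s0   s1  s2 
   s1   s0  s3 
 * s2   s1  s4 
   s3   s0  s5 
 * s4   s1  s6 
   s5   s0  s7 
   s6   s7  s6 
   s7   s6  s7 
(> = start, * = accepting)

start=s0 accept=s0,s2,s4 s0-p->s1 s0-q->s2 s1-p->s0 s1-q->s3 s2-p->s1 s2-q->s4 s3-p->s0 s3-q->s5 s4-p->s1 s4-q->s6 s5-p->s0 s5-q->s7 s6-p->s7 s6-q->s6 s7-p->s6 s7-q->s7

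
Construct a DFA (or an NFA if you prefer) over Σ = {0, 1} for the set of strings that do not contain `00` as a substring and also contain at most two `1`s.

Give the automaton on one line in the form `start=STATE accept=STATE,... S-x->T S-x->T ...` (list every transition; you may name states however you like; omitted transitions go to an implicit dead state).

Handle the two conditions separately and then intersect. The first has 3 states tracking partial matches of the forbidden pattern `00`; the second has 4 states tracking the count of `1`s, saturating at 3. A product state is a pair (one from each), accepting exactly when both do. Equivalent product states are then merged.
With 7 states:
        0   1  
>* q0   q1  q2 
 * q1   q3  q2 
 * q2   q4  q5 
   q3   q3  q3 
 * q4   q3  q5 
 * q5   q6  q3 
 * q6   q3  q3 
(> = start, * = accepting)

start=q0 accept=q0,q1,q2,q4,q5,q6 q0-0->q1 q0-1->q2 q1-0->q3 q1-1->q2 q2-0->q4 q2-1->q5 q3-0->q3 q3-1->q3 q4-0->q3 q4-1->q5 q5-0->q6 q5-1->q3 q6-0->q3 q6-1->q3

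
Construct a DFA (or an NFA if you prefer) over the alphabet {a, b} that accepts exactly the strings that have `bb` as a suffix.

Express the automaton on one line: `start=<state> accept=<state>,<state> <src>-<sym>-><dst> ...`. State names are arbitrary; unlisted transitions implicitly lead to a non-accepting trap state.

Let each state record the length of the longest suffix of the input read so far that is also a prefix of `bb`. S1 means the last symbol is `b`; S2 means the last 2 symbols are `bb`. Accept only at S2, where the string currently ends in `bb`.
3 states suffice.
        a   b  
>  S0   S0  S1 
   S1   S0  S2 
 * S2   S0  S2 
(> = start, * = accepting)

start=S0 accept=S2 S0-a->S0 S0-b->S1 S1-a->S0 S1-b->S2 S2-a->S0 S2-b->S2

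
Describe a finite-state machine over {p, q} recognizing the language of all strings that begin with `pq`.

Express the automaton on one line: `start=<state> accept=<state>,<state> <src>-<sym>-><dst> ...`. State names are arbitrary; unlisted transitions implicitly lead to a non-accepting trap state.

start=S0 accept=S2 S0-p->S1 S0-q->S3 S1-p->S3 S1-q->S2 S2-p->S2 S2-q->S2 S3-p->S3 S3-q->S3

Walk along `pq` while the input agrees: from S0 take `p` to S1, and so on. Any deviation drops to the rejecting sink S3. Once S2 is reached the prefix is confirmed and every continuation is accepted.
4 states suffice.
        p   q  
>  S0   S1  S3 
   S1   S3  S2 
 * S2   S2  S2 
   S3   S3  S3 
(> = start, * = accepting)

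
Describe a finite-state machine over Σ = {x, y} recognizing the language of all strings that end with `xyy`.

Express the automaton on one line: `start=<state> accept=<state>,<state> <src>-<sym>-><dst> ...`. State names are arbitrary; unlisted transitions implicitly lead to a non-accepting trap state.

Remember how much of `xyy` the current input suffix matches. State q0 means no match yet; q1 means the last symbol is `x`; q2 means the last 2 symbols are `xy`; q3 means the last 3 symbols are `xyy`. Only q3 accepts. On a mismatch, fall back to the longest proper suffix that is still a prefix of `xyy`.
4 states suffice.
        x   y  
>  q0   q1  q0 
   q1   q1  q2 
   q2   q1  q3 
 * q3   q1  q0 
(> = start, * = accepting)

start=q0 accept=q3 q0-x->q1 q0-y->q0 q1-x->q1 q1-y->q2 q2-x->q1 q2-y->q3 q3-x->q1 q3-y->q0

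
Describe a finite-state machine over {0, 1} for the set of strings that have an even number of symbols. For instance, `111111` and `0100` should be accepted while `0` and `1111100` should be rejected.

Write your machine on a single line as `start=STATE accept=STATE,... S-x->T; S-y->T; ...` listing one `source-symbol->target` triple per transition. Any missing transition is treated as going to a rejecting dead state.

start=A; accept=A; A-0->B; A-1->B; B-0->A; B-1->A

Count input length modulo 2: every symbol advances one step around the cycle A → B → A. Accept at A.
With 2 states:
       0  1 
>* A   B  B 
   B   A  A 
(> = start, * = accepting)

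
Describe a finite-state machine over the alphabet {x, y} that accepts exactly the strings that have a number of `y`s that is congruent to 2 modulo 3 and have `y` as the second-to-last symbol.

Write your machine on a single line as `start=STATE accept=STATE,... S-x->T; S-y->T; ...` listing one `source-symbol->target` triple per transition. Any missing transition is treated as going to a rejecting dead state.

start=S0; accept=S3,S5; S0-x->S0; S0-y->S1; S1-x->S2; S1-y->S3; S2-x->S2; S2-y->S4; S3-x->S5; S3-y->S0; S4-x->S5; S4-y->S0; S5-x->S6; S5-y->S0; S6-x->S6; S6-y->S0

Build one automaton per condition and run them in lockstep. One (3 states) tracks the count of `y`s modulo 3; the other (7 states) tracks the last 2 symbols read. Each combined state is a pair, one component from each; accept when both components accept. Minimizing collapses redundant product states.
With 7 states:
        x   y  
>  S0   S0  S1 
   S1   S2  S3 
   S2   S2  S4 
 * S3   S5  S0 
   S4   S5  S0 
 * S5   S6  S0 
   S6   S6  S0 
(> = start, * = accepting)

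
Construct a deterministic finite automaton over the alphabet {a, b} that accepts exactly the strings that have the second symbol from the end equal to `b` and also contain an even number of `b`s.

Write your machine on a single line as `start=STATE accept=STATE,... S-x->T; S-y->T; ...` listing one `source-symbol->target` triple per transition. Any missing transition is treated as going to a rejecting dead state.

start=q0; accept=q6,q9; q0-a->q1; q0-b->q2; q1-a->q3; q1-b->q4; q2-a->q5; q2-b->q6; q3-a->q3; q3-b->q4; q4-a->q5; q4-b->q6; q5-a->q7; q5-b->q8; q6-a->q9; q6-b->q10; q7-a->q7; q7-b->q8; q8-a->q9; q8-b->q10; q9-a->q3; q9-b->q4; q10-a->q5; q10-b->q6

Run two small machines in parallel and take their product. The first has 7 states tracking the last 2 symbols read; the second has 2 states tracking the count of `b`s modulo 2. A product state is a pair (one from each), accepting exactly when both do.
11 states suffice.
          a    b  
>  q0     q1   q2 
   q1     q3   q4 
   q2     q5   q6 
   q3     q3   q4 
   q4     q5   q6 
   q5     q7   q8 
 * q6     q9  q10 
   q7     q7   q8 
   q8     q9  q10 
 * q9     q3   q4 
   q10    q5   q6 
(> = start, * = accepting)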